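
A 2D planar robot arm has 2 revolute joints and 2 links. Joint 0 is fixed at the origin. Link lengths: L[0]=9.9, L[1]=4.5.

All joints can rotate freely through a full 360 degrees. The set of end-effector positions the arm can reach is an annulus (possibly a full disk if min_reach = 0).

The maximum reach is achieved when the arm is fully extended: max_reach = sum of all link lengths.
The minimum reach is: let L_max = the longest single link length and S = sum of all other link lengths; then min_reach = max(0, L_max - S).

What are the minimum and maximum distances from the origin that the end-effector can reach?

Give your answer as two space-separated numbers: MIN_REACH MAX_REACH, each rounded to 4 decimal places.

Link lengths: [9.9, 4.5]
max_reach = 9.9 + 4.5 = 14.4
L_max = max([9.9, 4.5]) = 9.9
S (sum of others) = 14.4 - 9.9 = 4.5
min_reach = max(0, 9.9 - 4.5) = max(0, 5.4) = 5.4

Answer: 5.4000 14.4000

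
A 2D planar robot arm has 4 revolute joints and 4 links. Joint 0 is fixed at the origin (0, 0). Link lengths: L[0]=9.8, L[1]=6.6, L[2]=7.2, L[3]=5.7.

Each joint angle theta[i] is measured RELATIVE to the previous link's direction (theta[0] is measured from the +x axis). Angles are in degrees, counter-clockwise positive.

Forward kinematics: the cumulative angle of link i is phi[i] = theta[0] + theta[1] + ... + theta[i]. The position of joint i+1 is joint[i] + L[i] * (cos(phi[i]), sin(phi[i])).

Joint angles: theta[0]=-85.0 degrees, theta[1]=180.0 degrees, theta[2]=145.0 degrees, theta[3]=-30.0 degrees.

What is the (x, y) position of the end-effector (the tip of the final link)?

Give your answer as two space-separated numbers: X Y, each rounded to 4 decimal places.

Answer: -8.2574 -12.2732

Derivation:
joint[0] = (0.0000, 0.0000)  (base)
link 0: phi[0] = -85 = -85 deg
  cos(-85 deg) = 0.0872, sin(-85 deg) = -0.9962
  joint[1] = (0.0000, 0.0000) + 9.8 * (0.0872, -0.9962) = (0.0000 + 0.8541, 0.0000 + -9.7627) = (0.8541, -9.7627)
link 1: phi[1] = -85 + 180 = 95 deg
  cos(95 deg) = -0.0872, sin(95 deg) = 0.9962
  joint[2] = (0.8541, -9.7627) + 6.6 * (-0.0872, 0.9962) = (0.8541 + -0.5752, -9.7627 + 6.5749) = (0.2789, -3.1878)
link 2: phi[2] = -85 + 180 + 145 = 240 deg
  cos(240 deg) = -0.5000, sin(240 deg) = -0.8660
  joint[3] = (0.2789, -3.1878) + 7.2 * (-0.5000, -0.8660) = (0.2789 + -3.6000, -3.1878 + -6.2354) = (-3.3211, -9.4232)
link 3: phi[3] = -85 + 180 + 145 + -30 = 210 deg
  cos(210 deg) = -0.8660, sin(210 deg) = -0.5000
  joint[4] = (-3.3211, -9.4232) + 5.7 * (-0.8660, -0.5000) = (-3.3211 + -4.9363, -9.4232 + -2.8500) = (-8.2574, -12.2732)
End effector: (-8.2574, -12.2732)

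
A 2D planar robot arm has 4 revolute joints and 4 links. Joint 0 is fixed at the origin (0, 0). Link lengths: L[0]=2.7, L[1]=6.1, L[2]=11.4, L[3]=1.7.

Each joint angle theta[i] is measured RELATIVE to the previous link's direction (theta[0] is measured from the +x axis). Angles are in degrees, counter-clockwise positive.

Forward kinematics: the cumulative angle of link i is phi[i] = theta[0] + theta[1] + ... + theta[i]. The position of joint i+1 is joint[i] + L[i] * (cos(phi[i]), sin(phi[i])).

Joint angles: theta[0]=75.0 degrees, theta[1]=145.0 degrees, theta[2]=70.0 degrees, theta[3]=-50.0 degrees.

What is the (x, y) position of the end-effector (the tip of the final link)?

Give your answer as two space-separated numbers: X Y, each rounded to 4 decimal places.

Answer: -0.9250 -13.4977

Derivation:
joint[0] = (0.0000, 0.0000)  (base)
link 0: phi[0] = 75 = 75 deg
  cos(75 deg) = 0.2588, sin(75 deg) = 0.9659
  joint[1] = (0.0000, 0.0000) + 2.7 * (0.2588, 0.9659) = (0.0000 + 0.6988, 0.0000 + 2.6080) = (0.6988, 2.6080)
link 1: phi[1] = 75 + 145 = 220 deg
  cos(220 deg) = -0.7660, sin(220 deg) = -0.6428
  joint[2] = (0.6988, 2.6080) + 6.1 * (-0.7660, -0.6428) = (0.6988 + -4.6729, 2.6080 + -3.9210) = (-3.9741, -1.3130)
link 2: phi[2] = 75 + 145 + 70 = 290 deg
  cos(290 deg) = 0.3420, sin(290 deg) = -0.9397
  joint[3] = (-3.9741, -1.3130) + 11.4 * (0.3420, -0.9397) = (-3.9741 + 3.8990, -1.3130 + -10.7125) = (-0.0750, -12.0255)
link 3: phi[3] = 75 + 145 + 70 + -50 = 240 deg
  cos(240 deg) = -0.5000, sin(240 deg) = -0.8660
  joint[4] = (-0.0750, -12.0255) + 1.7 * (-0.5000, -0.8660) = (-0.0750 + -0.8500, -12.0255 + -1.4722) = (-0.9250, -13.4977)
End effector: (-0.9250, -13.4977)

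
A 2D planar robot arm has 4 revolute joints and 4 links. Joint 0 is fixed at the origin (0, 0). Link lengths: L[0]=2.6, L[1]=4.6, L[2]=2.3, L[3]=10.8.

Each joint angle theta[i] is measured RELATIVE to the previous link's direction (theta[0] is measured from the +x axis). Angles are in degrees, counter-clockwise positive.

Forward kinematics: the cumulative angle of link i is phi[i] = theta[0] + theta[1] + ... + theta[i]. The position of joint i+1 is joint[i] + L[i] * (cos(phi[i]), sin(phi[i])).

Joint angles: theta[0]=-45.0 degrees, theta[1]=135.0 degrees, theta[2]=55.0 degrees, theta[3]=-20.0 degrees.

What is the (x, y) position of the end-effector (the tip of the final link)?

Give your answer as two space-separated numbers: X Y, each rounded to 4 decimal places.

Answer: -6.2402 12.9276

Derivation:
joint[0] = (0.0000, 0.0000)  (base)
link 0: phi[0] = -45 = -45 deg
  cos(-45 deg) = 0.7071, sin(-45 deg) = -0.7071
  joint[1] = (0.0000, 0.0000) + 2.6 * (0.7071, -0.7071) = (0.0000 + 1.8385, 0.0000 + -1.8385) = (1.8385, -1.8385)
link 1: phi[1] = -45 + 135 = 90 deg
  cos(90 deg) = 0.0000, sin(90 deg) = 1.0000
  joint[2] = (1.8385, -1.8385) + 4.6 * (0.0000, 1.0000) = (1.8385 + 0.0000, -1.8385 + 4.6000) = (1.8385, 2.7615)
link 2: phi[2] = -45 + 135 + 55 = 145 deg
  cos(145 deg) = -0.8192, sin(145 deg) = 0.5736
  joint[3] = (1.8385, 2.7615) + 2.3 * (-0.8192, 0.5736) = (1.8385 + -1.8840, 2.7615 + 1.3192) = (-0.0456, 4.0807)
link 3: phi[3] = -45 + 135 + 55 + -20 = 125 deg
  cos(125 deg) = -0.5736, sin(125 deg) = 0.8192
  joint[4] = (-0.0456, 4.0807) + 10.8 * (-0.5736, 0.8192) = (-0.0456 + -6.1946, 4.0807 + 8.8468) = (-6.2402, 12.9276)
End effector: (-6.2402, 12.9276)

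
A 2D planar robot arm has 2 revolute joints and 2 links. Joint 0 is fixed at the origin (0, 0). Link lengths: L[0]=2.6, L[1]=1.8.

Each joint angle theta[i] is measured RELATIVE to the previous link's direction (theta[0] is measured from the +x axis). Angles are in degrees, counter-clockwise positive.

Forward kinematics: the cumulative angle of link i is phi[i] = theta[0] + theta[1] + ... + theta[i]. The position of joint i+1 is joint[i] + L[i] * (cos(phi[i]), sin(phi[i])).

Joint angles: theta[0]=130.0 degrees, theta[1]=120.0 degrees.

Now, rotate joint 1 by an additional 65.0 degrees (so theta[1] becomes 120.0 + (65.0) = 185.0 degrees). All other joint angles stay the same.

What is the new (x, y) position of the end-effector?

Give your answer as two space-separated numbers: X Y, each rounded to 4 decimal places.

Answer: -0.3985 0.7189

Derivation:
joint[0] = (0.0000, 0.0000)  (base)
link 0: phi[0] = 130 = 130 deg
  cos(130 deg) = -0.6428, sin(130 deg) = 0.7660
  joint[1] = (0.0000, 0.0000) + 2.6 * (-0.6428, 0.7660) = (0.0000 + -1.6712, 0.0000 + 1.9917) = (-1.6712, 1.9917)
link 1: phi[1] = 130 + 185 = 315 deg
  cos(315 deg) = 0.7071, sin(315 deg) = -0.7071
  joint[2] = (-1.6712, 1.9917) + 1.8 * (0.7071, -0.7071) = (-1.6712 + 1.2728, 1.9917 + -1.2728) = (-0.3985, 0.7189)
End effector: (-0.3985, 0.7189)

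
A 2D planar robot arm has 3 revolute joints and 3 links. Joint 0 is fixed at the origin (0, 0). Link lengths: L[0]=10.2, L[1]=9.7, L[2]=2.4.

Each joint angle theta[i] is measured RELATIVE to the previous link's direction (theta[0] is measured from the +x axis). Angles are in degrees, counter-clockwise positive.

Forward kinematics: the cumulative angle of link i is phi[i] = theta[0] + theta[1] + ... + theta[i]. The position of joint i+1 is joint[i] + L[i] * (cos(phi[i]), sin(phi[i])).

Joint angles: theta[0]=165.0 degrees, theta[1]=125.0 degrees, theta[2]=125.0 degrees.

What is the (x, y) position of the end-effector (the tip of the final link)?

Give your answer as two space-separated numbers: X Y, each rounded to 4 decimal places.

joint[0] = (0.0000, 0.0000)  (base)
link 0: phi[0] = 165 = 165 deg
  cos(165 deg) = -0.9659, sin(165 deg) = 0.2588
  joint[1] = (0.0000, 0.0000) + 10.2 * (-0.9659, 0.2588) = (0.0000 + -9.8524, 0.0000 + 2.6400) = (-9.8524, 2.6400)
link 1: phi[1] = 165 + 125 = 290 deg
  cos(290 deg) = 0.3420, sin(290 deg) = -0.9397
  joint[2] = (-9.8524, 2.6400) + 9.7 * (0.3420, -0.9397) = (-9.8524 + 3.3176, 2.6400 + -9.1150) = (-6.5348, -6.4751)
link 2: phi[2] = 165 + 125 + 125 = 415 deg
  cos(415 deg) = 0.5736, sin(415 deg) = 0.8192
  joint[3] = (-6.5348, -6.4751) + 2.4 * (0.5736, 0.8192) = (-6.5348 + 1.3766, -6.4751 + 1.9660) = (-5.1583, -4.5091)
End effector: (-5.1583, -4.5091)

Answer: -5.1583 -4.5091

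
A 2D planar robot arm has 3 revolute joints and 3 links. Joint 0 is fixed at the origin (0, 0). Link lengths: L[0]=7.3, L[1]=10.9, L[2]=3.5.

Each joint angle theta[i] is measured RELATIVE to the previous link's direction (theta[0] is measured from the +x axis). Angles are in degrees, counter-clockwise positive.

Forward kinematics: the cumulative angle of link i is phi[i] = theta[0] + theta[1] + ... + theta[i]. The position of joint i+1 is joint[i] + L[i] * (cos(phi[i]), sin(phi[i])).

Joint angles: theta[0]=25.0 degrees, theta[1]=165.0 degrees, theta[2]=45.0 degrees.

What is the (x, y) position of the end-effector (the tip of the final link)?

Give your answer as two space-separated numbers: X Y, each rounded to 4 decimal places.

Answer: -6.1259 -1.6747

Derivation:
joint[0] = (0.0000, 0.0000)  (base)
link 0: phi[0] = 25 = 25 deg
  cos(25 deg) = 0.9063, sin(25 deg) = 0.4226
  joint[1] = (0.0000, 0.0000) + 7.3 * (0.9063, 0.4226) = (0.0000 + 6.6160, 0.0000 + 3.0851) = (6.6160, 3.0851)
link 1: phi[1] = 25 + 165 = 190 deg
  cos(190 deg) = -0.9848, sin(190 deg) = -0.1736
  joint[2] = (6.6160, 3.0851) + 10.9 * (-0.9848, -0.1736) = (6.6160 + -10.7344, 3.0851 + -1.8928) = (-4.1184, 1.1923)
link 2: phi[2] = 25 + 165 + 45 = 235 deg
  cos(235 deg) = -0.5736, sin(235 deg) = -0.8192
  joint[3] = (-4.1184, 1.1923) + 3.5 * (-0.5736, -0.8192) = (-4.1184 + -2.0075, 1.1923 + -2.8670) = (-6.1259, -1.6747)
End effector: (-6.1259, -1.6747)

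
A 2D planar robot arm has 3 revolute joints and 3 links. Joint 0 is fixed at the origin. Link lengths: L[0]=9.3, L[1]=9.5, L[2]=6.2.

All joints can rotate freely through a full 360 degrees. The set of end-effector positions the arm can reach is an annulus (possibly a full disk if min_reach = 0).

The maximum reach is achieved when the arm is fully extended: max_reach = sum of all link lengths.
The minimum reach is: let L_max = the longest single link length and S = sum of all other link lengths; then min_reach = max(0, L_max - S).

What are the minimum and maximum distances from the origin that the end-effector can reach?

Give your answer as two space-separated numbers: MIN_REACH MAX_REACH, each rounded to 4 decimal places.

Link lengths: [9.3, 9.5, 6.2]
max_reach = 9.3 + 9.5 + 6.2 = 25
L_max = max([9.3, 9.5, 6.2]) = 9.5
S (sum of others) = 25 - 9.5 = 15.5
min_reach = max(0, 9.5 - 15.5) = max(0, -6) = 0

Answer: 0.0000 25.0000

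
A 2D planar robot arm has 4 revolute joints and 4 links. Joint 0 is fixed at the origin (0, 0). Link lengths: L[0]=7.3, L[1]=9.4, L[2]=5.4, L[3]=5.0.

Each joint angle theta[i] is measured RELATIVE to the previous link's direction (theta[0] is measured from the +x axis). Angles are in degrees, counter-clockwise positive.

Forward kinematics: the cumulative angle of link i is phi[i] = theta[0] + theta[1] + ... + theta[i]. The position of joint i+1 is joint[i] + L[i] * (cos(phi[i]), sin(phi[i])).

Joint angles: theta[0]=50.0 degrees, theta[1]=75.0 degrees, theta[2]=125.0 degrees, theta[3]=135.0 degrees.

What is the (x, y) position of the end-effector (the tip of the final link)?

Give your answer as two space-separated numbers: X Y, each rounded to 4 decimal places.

Answer: 1.9854 10.3309

Derivation:
joint[0] = (0.0000, 0.0000)  (base)
link 0: phi[0] = 50 = 50 deg
  cos(50 deg) = 0.6428, sin(50 deg) = 0.7660
  joint[1] = (0.0000, 0.0000) + 7.3 * (0.6428, 0.7660) = (0.0000 + 4.6923, 0.0000 + 5.5921) = (4.6923, 5.5921)
link 1: phi[1] = 50 + 75 = 125 deg
  cos(125 deg) = -0.5736, sin(125 deg) = 0.8192
  joint[2] = (4.6923, 5.5921) + 9.4 * (-0.5736, 0.8192) = (4.6923 + -5.3916, 5.5921 + 7.7000) = (-0.6993, 13.2922)
link 2: phi[2] = 50 + 75 + 125 = 250 deg
  cos(250 deg) = -0.3420, sin(250 deg) = -0.9397
  joint[3] = (-0.6993, 13.2922) + 5.4 * (-0.3420, -0.9397) = (-0.6993 + -1.8469, 13.2922 + -5.0743) = (-2.5462, 8.2178)
link 3: phi[3] = 50 + 75 + 125 + 135 = 385 deg
  cos(385 deg) = 0.9063, sin(385 deg) = 0.4226
  joint[4] = (-2.5462, 8.2178) + 5 * (0.9063, 0.4226) = (-2.5462 + 4.5315, 8.2178 + 2.1131) = (1.9854, 10.3309)
End effector: (1.9854, 10.3309)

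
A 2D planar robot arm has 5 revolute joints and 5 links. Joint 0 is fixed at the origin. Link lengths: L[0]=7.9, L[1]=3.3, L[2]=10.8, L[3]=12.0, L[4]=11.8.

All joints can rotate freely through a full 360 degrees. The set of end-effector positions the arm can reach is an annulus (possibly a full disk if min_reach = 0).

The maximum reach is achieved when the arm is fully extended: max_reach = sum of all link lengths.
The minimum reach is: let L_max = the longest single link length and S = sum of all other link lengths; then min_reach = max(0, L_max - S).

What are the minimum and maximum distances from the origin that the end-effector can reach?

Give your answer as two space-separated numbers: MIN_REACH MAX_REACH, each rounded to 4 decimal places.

Link lengths: [7.9, 3.3, 10.8, 12.0, 11.8]
max_reach = 7.9 + 3.3 + 10.8 + 12 + 11.8 = 45.8
L_max = max([7.9, 3.3, 10.8, 12.0, 11.8]) = 12
S (sum of others) = 45.8 - 12 = 33.8
min_reach = max(0, 12 - 33.8) = max(0, -21.8) = 0

Answer: 0.0000 45.8000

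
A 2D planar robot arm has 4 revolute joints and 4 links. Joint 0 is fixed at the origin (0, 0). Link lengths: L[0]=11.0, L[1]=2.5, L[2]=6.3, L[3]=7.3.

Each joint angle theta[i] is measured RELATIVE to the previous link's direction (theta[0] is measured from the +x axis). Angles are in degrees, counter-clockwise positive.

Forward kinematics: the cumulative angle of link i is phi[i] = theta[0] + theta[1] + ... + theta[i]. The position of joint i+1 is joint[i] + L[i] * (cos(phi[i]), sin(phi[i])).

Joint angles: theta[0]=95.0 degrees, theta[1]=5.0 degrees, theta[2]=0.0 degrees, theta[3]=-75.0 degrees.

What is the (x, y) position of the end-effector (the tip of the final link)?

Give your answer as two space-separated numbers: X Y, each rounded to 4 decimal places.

joint[0] = (0.0000, 0.0000)  (base)
link 0: phi[0] = 95 = 95 deg
  cos(95 deg) = -0.0872, sin(95 deg) = 0.9962
  joint[1] = (0.0000, 0.0000) + 11 * (-0.0872, 0.9962) = (0.0000 + -0.9587, 0.0000 + 10.9581) = (-0.9587, 10.9581)
link 1: phi[1] = 95 + 5 = 100 deg
  cos(100 deg) = -0.1736, sin(100 deg) = 0.9848
  joint[2] = (-0.9587, 10.9581) + 2.5 * (-0.1736, 0.9848) = (-0.9587 + -0.4341, 10.9581 + 2.4620) = (-1.3928, 13.4202)
link 2: phi[2] = 95 + 5 + 0 = 100 deg
  cos(100 deg) = -0.1736, sin(100 deg) = 0.9848
  joint[3] = (-1.3928, 13.4202) + 6.3 * (-0.1736, 0.9848) = (-1.3928 + -1.0940, 13.4202 + 6.2043) = (-2.4868, 19.6244)
link 3: phi[3] = 95 + 5 + 0 + -75 = 25 deg
  cos(25 deg) = 0.9063, sin(25 deg) = 0.4226
  joint[4] = (-2.4868, 19.6244) + 7.3 * (0.9063, 0.4226) = (-2.4868 + 6.6160, 19.6244 + 3.0851) = (4.1292, 22.7096)
End effector: (4.1292, 22.7096)

Answer: 4.1292 22.7096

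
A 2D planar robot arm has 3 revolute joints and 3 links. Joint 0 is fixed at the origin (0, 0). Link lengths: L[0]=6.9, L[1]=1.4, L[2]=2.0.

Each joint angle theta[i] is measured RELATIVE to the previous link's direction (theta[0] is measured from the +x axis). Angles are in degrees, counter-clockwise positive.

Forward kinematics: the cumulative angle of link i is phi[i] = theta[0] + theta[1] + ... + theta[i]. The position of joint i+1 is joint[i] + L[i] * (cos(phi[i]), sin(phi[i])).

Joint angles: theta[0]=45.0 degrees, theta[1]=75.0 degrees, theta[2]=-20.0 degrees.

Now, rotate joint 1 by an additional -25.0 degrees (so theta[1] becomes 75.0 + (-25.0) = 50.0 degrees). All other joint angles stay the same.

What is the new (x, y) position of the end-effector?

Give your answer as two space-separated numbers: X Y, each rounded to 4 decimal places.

joint[0] = (0.0000, 0.0000)  (base)
link 0: phi[0] = 45 = 45 deg
  cos(45 deg) = 0.7071, sin(45 deg) = 0.7071
  joint[1] = (0.0000, 0.0000) + 6.9 * (0.7071, 0.7071) = (0.0000 + 4.8790, 0.0000 + 4.8790) = (4.8790, 4.8790)
link 1: phi[1] = 45 + 50 = 95 deg
  cos(95 deg) = -0.0872, sin(95 deg) = 0.9962
  joint[2] = (4.8790, 4.8790) + 1.4 * (-0.0872, 0.9962) = (4.8790 + -0.1220, 4.8790 + 1.3947) = (4.7570, 6.2737)
link 2: phi[2] = 45 + 50 + -20 = 75 deg
  cos(75 deg) = 0.2588, sin(75 deg) = 0.9659
  joint[3] = (4.7570, 6.2737) + 2 * (0.2588, 0.9659) = (4.7570 + 0.5176, 6.2737 + 1.9319) = (5.2747, 8.2056)
End effector: (5.2747, 8.2056)

Answer: 5.2747 8.2056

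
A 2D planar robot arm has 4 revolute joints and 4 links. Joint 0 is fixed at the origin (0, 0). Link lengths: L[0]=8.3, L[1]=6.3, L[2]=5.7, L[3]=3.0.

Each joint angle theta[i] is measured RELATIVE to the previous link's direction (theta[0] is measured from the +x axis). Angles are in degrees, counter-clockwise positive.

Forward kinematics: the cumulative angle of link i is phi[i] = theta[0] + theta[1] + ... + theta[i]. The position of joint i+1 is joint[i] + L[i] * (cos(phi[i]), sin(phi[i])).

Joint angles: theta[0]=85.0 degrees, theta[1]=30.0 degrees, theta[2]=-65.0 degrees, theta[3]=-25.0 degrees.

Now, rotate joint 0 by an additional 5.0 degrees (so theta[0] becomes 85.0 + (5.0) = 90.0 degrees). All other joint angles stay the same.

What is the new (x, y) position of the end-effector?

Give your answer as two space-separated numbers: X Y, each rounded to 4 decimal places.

joint[0] = (0.0000, 0.0000)  (base)
link 0: phi[0] = 90 = 90 deg
  cos(90 deg) = 0.0000, sin(90 deg) = 1.0000
  joint[1] = (0.0000, 0.0000) + 8.3 * (0.0000, 1.0000) = (0.0000 + 0.0000, 0.0000 + 8.3000) = (0.0000, 8.3000)
link 1: phi[1] = 90 + 30 = 120 deg
  cos(120 deg) = -0.5000, sin(120 deg) = 0.8660
  joint[2] = (0.0000, 8.3000) + 6.3 * (-0.5000, 0.8660) = (0.0000 + -3.1500, 8.3000 + 5.4560) = (-3.1500, 13.7560)
link 2: phi[2] = 90 + 30 + -65 = 55 deg
  cos(55 deg) = 0.5736, sin(55 deg) = 0.8192
  joint[3] = (-3.1500, 13.7560) + 5.7 * (0.5736, 0.8192) = (-3.1500 + 3.2694, 13.7560 + 4.6692) = (0.1194, 18.4251)
link 3: phi[3] = 90 + 30 + -65 + -25 = 30 deg
  cos(30 deg) = 0.8660, sin(30 deg) = 0.5000
  joint[4] = (0.1194, 18.4251) + 3 * (0.8660, 0.5000) = (0.1194 + 2.5981, 18.4251 + 1.5000) = (2.7175, 19.9251)
End effector: (2.7175, 19.9251)

Answer: 2.7175 19.9251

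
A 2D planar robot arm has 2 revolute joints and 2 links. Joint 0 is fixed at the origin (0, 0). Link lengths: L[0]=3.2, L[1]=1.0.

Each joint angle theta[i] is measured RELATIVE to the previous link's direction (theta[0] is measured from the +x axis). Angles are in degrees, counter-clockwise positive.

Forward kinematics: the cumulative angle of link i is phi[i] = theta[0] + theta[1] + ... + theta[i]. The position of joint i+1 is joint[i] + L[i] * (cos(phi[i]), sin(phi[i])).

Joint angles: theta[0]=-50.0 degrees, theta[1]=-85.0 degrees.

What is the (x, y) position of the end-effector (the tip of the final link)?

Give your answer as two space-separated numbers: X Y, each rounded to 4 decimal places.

joint[0] = (0.0000, 0.0000)  (base)
link 0: phi[0] = -50 = -50 deg
  cos(-50 deg) = 0.6428, sin(-50 deg) = -0.7660
  joint[1] = (0.0000, 0.0000) + 3.2 * (0.6428, -0.7660) = (0.0000 + 2.0569, 0.0000 + -2.4513) = (2.0569, -2.4513)
link 1: phi[1] = -50 + -85 = -135 deg
  cos(-135 deg) = -0.7071, sin(-135 deg) = -0.7071
  joint[2] = (2.0569, -2.4513) + 1 * (-0.7071, -0.7071) = (2.0569 + -0.7071, -2.4513 + -0.7071) = (1.3498, -3.1584)
End effector: (1.3498, -3.1584)

Answer: 1.3498 -3.1584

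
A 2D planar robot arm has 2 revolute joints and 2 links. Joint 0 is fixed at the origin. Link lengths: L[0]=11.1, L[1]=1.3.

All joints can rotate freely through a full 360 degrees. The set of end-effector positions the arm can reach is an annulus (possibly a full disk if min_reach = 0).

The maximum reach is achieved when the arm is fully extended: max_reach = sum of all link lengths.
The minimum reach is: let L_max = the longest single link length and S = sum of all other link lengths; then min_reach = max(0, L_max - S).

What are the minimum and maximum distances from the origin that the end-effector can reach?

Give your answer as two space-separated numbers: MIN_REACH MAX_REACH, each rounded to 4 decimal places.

Answer: 9.8000 12.4000

Derivation:
Link lengths: [11.1, 1.3]
max_reach = 11.1 + 1.3 = 12.4
L_max = max([11.1, 1.3]) = 11.1
S (sum of others) = 12.4 - 11.1 = 1.3
min_reach = max(0, 11.1 - 1.3) = max(0, 9.8) = 9.8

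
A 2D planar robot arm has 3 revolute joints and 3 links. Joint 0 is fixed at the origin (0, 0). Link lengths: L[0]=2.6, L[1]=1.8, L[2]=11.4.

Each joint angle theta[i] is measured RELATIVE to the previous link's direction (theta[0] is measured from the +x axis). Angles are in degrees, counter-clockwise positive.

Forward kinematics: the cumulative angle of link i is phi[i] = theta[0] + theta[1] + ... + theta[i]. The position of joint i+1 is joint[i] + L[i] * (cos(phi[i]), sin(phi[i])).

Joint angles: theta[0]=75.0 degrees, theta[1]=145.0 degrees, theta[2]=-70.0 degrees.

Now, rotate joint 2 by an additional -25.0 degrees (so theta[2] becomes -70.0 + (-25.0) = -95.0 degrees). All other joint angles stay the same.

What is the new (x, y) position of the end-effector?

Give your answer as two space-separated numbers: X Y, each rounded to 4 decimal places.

joint[0] = (0.0000, 0.0000)  (base)
link 0: phi[0] = 75 = 75 deg
  cos(75 deg) = 0.2588, sin(75 deg) = 0.9659
  joint[1] = (0.0000, 0.0000) + 2.6 * (0.2588, 0.9659) = (0.0000 + 0.6729, 0.0000 + 2.5114) = (0.6729, 2.5114)
link 1: phi[1] = 75 + 145 = 220 deg
  cos(220 deg) = -0.7660, sin(220 deg) = -0.6428
  joint[2] = (0.6729, 2.5114) + 1.8 * (-0.7660, -0.6428) = (0.6729 + -1.3789, 2.5114 + -1.1570) = (-0.7060, 1.3544)
link 2: phi[2] = 75 + 145 + -95 = 125 deg
  cos(125 deg) = -0.5736, sin(125 deg) = 0.8192
  joint[3] = (-0.7060, 1.3544) + 11.4 * (-0.5736, 0.8192) = (-0.7060 + -6.5388, 1.3544 + 9.3383) = (-7.2447, 10.6927)
End effector: (-7.2447, 10.6927)

Answer: -7.2447 10.6927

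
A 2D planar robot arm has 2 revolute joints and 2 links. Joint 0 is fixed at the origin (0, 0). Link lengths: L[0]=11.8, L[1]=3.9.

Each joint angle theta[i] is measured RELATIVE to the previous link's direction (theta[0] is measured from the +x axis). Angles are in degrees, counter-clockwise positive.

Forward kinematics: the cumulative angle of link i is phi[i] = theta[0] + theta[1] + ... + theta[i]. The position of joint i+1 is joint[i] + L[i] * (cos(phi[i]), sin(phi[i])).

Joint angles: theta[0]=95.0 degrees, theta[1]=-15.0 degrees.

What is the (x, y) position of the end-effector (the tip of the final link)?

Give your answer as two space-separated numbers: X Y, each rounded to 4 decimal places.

Answer: -0.3512 15.5958

Derivation:
joint[0] = (0.0000, 0.0000)  (base)
link 0: phi[0] = 95 = 95 deg
  cos(95 deg) = -0.0872, sin(95 deg) = 0.9962
  joint[1] = (0.0000, 0.0000) + 11.8 * (-0.0872, 0.9962) = (0.0000 + -1.0284, 0.0000 + 11.7551) = (-1.0284, 11.7551)
link 1: phi[1] = 95 + -15 = 80 deg
  cos(80 deg) = 0.1736, sin(80 deg) = 0.9848
  joint[2] = (-1.0284, 11.7551) + 3.9 * (0.1736, 0.9848) = (-1.0284 + 0.6772, 11.7551 + 3.8408) = (-0.3512, 15.5958)
End effector: (-0.3512, 15.5958)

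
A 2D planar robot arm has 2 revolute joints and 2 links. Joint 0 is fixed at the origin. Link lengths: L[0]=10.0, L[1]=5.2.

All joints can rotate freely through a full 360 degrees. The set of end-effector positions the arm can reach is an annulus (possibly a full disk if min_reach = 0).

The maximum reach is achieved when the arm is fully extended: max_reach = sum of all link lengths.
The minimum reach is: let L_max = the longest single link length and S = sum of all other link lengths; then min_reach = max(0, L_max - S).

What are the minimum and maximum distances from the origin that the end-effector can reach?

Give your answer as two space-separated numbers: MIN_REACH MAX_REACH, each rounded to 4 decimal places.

Answer: 4.8000 15.2000

Derivation:
Link lengths: [10.0, 5.2]
max_reach = 10 + 5.2 = 15.2
L_max = max([10.0, 5.2]) = 10
S (sum of others) = 15.2 - 10 = 5.2
min_reach = max(0, 10 - 5.2) = max(0, 4.8) = 4.8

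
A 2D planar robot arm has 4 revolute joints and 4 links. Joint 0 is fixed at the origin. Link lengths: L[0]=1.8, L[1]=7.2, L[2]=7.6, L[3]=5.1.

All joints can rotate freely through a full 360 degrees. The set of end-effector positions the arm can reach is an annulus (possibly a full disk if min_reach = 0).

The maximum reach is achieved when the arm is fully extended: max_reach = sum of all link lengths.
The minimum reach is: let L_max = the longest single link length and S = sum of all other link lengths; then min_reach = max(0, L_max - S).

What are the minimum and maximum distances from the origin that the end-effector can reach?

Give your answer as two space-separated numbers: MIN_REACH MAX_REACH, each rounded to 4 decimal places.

Link lengths: [1.8, 7.2, 7.6, 5.1]
max_reach = 1.8 + 7.2 + 7.6 + 5.1 = 21.7
L_max = max([1.8, 7.2, 7.6, 5.1]) = 7.6
S (sum of others) = 21.7 - 7.6 = 14.1
min_reach = max(0, 7.6 - 14.1) = max(0, -6.5) = 0

Answer: 0.0000 21.7000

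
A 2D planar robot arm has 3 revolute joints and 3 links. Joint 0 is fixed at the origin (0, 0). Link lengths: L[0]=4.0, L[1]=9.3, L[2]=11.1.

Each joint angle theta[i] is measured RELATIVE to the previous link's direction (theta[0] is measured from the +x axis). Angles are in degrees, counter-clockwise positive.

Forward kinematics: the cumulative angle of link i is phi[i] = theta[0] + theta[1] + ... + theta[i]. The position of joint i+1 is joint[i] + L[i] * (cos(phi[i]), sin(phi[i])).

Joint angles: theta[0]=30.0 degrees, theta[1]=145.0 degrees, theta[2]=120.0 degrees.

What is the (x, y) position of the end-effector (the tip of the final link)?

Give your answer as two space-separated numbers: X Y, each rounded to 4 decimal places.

joint[0] = (0.0000, 0.0000)  (base)
link 0: phi[0] = 30 = 30 deg
  cos(30 deg) = 0.8660, sin(30 deg) = 0.5000
  joint[1] = (0.0000, 0.0000) + 4 * (0.8660, 0.5000) = (0.0000 + 3.4641, 0.0000 + 2.0000) = (3.4641, 2.0000)
link 1: phi[1] = 30 + 145 = 175 deg
  cos(175 deg) = -0.9962, sin(175 deg) = 0.0872
  joint[2] = (3.4641, 2.0000) + 9.3 * (-0.9962, 0.0872) = (3.4641 + -9.2646, 2.0000 + 0.8105) = (-5.8005, 2.8105)
link 2: phi[2] = 30 + 145 + 120 = 295 deg
  cos(295 deg) = 0.4226, sin(295 deg) = -0.9063
  joint[3] = (-5.8005, 2.8105) + 11.1 * (0.4226, -0.9063) = (-5.8005 + 4.6911, 2.8105 + -10.0600) = (-1.1094, -7.2495)
End effector: (-1.1094, -7.2495)

Answer: -1.1094 -7.2495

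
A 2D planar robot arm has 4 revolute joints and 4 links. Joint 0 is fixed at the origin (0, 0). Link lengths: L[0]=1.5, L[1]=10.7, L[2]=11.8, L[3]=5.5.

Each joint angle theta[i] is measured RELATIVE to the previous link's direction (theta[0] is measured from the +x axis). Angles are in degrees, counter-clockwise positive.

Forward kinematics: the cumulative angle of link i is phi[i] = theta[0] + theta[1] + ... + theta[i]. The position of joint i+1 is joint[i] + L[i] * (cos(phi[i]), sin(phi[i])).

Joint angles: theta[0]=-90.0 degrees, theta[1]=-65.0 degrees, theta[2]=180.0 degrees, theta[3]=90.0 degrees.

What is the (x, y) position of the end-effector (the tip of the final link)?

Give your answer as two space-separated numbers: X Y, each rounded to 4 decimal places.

Answer: -1.3275 3.9496

Derivation:
joint[0] = (0.0000, 0.0000)  (base)
link 0: phi[0] = -90 = -90 deg
  cos(-90 deg) = 0.0000, sin(-90 deg) = -1.0000
  joint[1] = (0.0000, 0.0000) + 1.5 * (0.0000, -1.0000) = (0.0000 + 0.0000, 0.0000 + -1.5000) = (0.0000, -1.5000)
link 1: phi[1] = -90 + -65 = -155 deg
  cos(-155 deg) = -0.9063, sin(-155 deg) = -0.4226
  joint[2] = (0.0000, -1.5000) + 10.7 * (-0.9063, -0.4226) = (0.0000 + -9.6975, -1.5000 + -4.5220) = (-9.6975, -6.0220)
link 2: phi[2] = -90 + -65 + 180 = 25 deg
  cos(25 deg) = 0.9063, sin(25 deg) = 0.4226
  joint[3] = (-9.6975, -6.0220) + 11.8 * (0.9063, 0.4226) = (-9.6975 + 10.6944, -6.0220 + 4.9869) = (0.9969, -1.0351)
link 3: phi[3] = -90 + -65 + 180 + 90 = 115 deg
  cos(115 deg) = -0.4226, sin(115 deg) = 0.9063
  joint[4] = (0.9969, -1.0351) + 5.5 * (-0.4226, 0.9063) = (0.9969 + -2.3244, -1.0351 + 4.9847) = (-1.3275, 3.9496)
End effector: (-1.3275, 3.9496)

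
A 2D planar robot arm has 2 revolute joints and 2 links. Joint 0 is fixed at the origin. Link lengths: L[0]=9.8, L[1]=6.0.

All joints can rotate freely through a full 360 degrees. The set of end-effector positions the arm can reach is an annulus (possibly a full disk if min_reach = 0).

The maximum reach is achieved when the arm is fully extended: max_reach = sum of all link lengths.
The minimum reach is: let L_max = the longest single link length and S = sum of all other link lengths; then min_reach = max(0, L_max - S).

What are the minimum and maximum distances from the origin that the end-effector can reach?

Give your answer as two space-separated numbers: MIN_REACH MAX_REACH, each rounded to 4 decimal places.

Answer: 3.8000 15.8000

Derivation:
Link lengths: [9.8, 6.0]
max_reach = 9.8 + 6 = 15.8
L_max = max([9.8, 6.0]) = 9.8
S (sum of others) = 15.8 - 9.8 = 6
min_reach = max(0, 9.8 - 6) = max(0, 3.8) = 3.8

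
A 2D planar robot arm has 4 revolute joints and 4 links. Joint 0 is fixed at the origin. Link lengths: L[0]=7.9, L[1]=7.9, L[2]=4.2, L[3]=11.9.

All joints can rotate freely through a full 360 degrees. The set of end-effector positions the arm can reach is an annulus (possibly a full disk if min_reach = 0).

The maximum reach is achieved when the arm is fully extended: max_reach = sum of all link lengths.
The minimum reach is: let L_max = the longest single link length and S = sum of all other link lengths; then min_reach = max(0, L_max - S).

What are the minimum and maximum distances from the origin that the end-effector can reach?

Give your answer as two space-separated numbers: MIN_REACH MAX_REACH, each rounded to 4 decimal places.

Answer: 0.0000 31.9000

Derivation:
Link lengths: [7.9, 7.9, 4.2, 11.9]
max_reach = 7.9 + 7.9 + 4.2 + 11.9 = 31.9
L_max = max([7.9, 7.9, 4.2, 11.9]) = 11.9
S (sum of others) = 31.9 - 11.9 = 20
min_reach = max(0, 11.9 - 20) = max(0, -8.1) = 0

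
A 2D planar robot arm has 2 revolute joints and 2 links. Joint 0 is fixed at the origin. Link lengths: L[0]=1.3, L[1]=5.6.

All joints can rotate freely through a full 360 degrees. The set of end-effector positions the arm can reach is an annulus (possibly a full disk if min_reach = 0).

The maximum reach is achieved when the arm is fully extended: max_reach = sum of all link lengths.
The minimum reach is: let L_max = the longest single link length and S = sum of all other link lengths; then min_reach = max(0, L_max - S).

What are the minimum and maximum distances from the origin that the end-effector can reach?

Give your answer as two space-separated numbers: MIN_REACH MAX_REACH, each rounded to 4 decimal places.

Answer: 4.3000 6.9000

Derivation:
Link lengths: [1.3, 5.6]
max_reach = 1.3 + 5.6 = 6.9
L_max = max([1.3, 5.6]) = 5.6
S (sum of others) = 6.9 - 5.6 = 1.3
min_reach = max(0, 5.6 - 1.3) = max(0, 4.3) = 4.3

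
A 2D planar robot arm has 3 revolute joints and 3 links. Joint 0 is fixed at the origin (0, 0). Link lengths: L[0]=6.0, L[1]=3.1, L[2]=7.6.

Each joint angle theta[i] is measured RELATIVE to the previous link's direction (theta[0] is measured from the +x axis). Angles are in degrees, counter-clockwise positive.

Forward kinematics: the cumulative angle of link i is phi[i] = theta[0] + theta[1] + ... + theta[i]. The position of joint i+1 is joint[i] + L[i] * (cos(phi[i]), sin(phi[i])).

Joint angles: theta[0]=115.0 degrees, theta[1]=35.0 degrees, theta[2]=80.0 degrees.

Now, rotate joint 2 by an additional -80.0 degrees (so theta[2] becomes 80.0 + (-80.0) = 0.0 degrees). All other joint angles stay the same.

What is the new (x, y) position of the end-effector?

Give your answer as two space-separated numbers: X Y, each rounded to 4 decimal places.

Answer: -11.8022 10.7878

Derivation:
joint[0] = (0.0000, 0.0000)  (base)
link 0: phi[0] = 115 = 115 deg
  cos(115 deg) = -0.4226, sin(115 deg) = 0.9063
  joint[1] = (0.0000, 0.0000) + 6 * (-0.4226, 0.9063) = (0.0000 + -2.5357, 0.0000 + 5.4378) = (-2.5357, 5.4378)
link 1: phi[1] = 115 + 35 = 150 deg
  cos(150 deg) = -0.8660, sin(150 deg) = 0.5000
  joint[2] = (-2.5357, 5.4378) + 3.1 * (-0.8660, 0.5000) = (-2.5357 + -2.6847, 5.4378 + 1.5500) = (-5.2204, 6.9878)
link 2: phi[2] = 115 + 35 + 0 = 150 deg
  cos(150 deg) = -0.8660, sin(150 deg) = 0.5000
  joint[3] = (-5.2204, 6.9878) + 7.6 * (-0.8660, 0.5000) = (-5.2204 + -6.5818, 6.9878 + 3.8000) = (-11.8022, 10.7878)
End effector: (-11.8022, 10.7878)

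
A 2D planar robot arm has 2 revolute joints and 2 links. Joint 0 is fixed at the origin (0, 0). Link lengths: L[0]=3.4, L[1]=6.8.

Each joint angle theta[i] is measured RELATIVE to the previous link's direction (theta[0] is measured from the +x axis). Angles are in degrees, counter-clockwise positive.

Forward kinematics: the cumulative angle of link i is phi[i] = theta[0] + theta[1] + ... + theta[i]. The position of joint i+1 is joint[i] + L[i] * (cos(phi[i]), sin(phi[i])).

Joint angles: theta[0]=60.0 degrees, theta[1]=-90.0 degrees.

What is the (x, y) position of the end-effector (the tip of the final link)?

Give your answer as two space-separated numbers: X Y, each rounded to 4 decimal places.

joint[0] = (0.0000, 0.0000)  (base)
link 0: phi[0] = 60 = 60 deg
  cos(60 deg) = 0.5000, sin(60 deg) = 0.8660
  joint[1] = (0.0000, 0.0000) + 3.4 * (0.5000, 0.8660) = (0.0000 + 1.7000, 0.0000 + 2.9445) = (1.7000, 2.9445)
link 1: phi[1] = 60 + -90 = -30 deg
  cos(-30 deg) = 0.8660, sin(-30 deg) = -0.5000
  joint[2] = (1.7000, 2.9445) + 6.8 * (0.8660, -0.5000) = (1.7000 + 5.8890, 2.9445 + -3.4000) = (7.5890, -0.4555)
End effector: (7.5890, -0.4555)

Answer: 7.5890 -0.4555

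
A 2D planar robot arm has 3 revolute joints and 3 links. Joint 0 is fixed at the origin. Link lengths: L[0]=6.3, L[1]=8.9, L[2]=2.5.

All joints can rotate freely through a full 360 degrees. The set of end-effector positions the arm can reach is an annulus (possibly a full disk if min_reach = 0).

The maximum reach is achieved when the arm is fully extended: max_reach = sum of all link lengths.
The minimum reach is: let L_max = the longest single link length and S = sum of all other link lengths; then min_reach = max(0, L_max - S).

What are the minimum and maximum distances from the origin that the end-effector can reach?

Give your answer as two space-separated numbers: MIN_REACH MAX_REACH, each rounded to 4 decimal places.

Answer: 0.1000 17.7000

Derivation:
Link lengths: [6.3, 8.9, 2.5]
max_reach = 6.3 + 8.9 + 2.5 = 17.7
L_max = max([6.3, 8.9, 2.5]) = 8.9
S (sum of others) = 17.7 - 8.9 = 8.8
min_reach = max(0, 8.9 - 8.8) = max(0, 0.1) = 0.1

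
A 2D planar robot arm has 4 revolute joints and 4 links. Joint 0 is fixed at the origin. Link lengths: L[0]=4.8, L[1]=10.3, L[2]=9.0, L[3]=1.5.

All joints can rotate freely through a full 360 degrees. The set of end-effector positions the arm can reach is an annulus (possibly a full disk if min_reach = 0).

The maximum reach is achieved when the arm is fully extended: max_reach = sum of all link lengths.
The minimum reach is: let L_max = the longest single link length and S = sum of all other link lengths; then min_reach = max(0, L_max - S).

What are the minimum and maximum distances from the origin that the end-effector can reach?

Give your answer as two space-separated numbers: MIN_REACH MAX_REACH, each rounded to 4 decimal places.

Link lengths: [4.8, 10.3, 9.0, 1.5]
max_reach = 4.8 + 10.3 + 9 + 1.5 = 25.6
L_max = max([4.8, 10.3, 9.0, 1.5]) = 10.3
S (sum of others) = 25.6 - 10.3 = 15.3
min_reach = max(0, 10.3 - 15.3) = max(0, -5) = 0

Answer: 0.0000 25.6000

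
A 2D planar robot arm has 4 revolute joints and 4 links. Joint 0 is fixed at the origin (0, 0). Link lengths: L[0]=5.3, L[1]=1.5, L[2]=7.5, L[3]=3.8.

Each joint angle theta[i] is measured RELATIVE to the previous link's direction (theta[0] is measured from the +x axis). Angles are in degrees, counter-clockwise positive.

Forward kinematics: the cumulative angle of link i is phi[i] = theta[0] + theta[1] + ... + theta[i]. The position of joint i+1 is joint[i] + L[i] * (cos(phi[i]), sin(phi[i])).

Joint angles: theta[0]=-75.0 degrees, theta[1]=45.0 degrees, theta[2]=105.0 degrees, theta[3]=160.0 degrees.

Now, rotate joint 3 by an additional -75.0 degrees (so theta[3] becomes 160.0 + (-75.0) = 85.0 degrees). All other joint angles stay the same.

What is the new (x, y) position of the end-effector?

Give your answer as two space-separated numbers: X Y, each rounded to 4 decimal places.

Answer: 1.0411 2.6747

Derivation:
joint[0] = (0.0000, 0.0000)  (base)
link 0: phi[0] = -75 = -75 deg
  cos(-75 deg) = 0.2588, sin(-75 deg) = -0.9659
  joint[1] = (0.0000, 0.0000) + 5.3 * (0.2588, -0.9659) = (0.0000 + 1.3717, 0.0000 + -5.1194) = (1.3717, -5.1194)
link 1: phi[1] = -75 + 45 = -30 deg
  cos(-30 deg) = 0.8660, sin(-30 deg) = -0.5000
  joint[2] = (1.3717, -5.1194) + 1.5 * (0.8660, -0.5000) = (1.3717 + 1.2990, -5.1194 + -0.7500) = (2.6708, -5.8694)
link 2: phi[2] = -75 + 45 + 105 = 75 deg
  cos(75 deg) = 0.2588, sin(75 deg) = 0.9659
  joint[3] = (2.6708, -5.8694) + 7.5 * (0.2588, 0.9659) = (2.6708 + 1.9411, -5.8694 + 7.2444) = (4.6119, 1.3750)
link 3: phi[3] = -75 + 45 + 105 + 85 = 160 deg
  cos(160 deg) = -0.9397, sin(160 deg) = 0.3420
  joint[4] = (4.6119, 1.3750) + 3.8 * (-0.9397, 0.3420) = (4.6119 + -3.5708, 1.3750 + 1.2997) = (1.0411, 2.6747)
End effector: (1.0411, 2.6747)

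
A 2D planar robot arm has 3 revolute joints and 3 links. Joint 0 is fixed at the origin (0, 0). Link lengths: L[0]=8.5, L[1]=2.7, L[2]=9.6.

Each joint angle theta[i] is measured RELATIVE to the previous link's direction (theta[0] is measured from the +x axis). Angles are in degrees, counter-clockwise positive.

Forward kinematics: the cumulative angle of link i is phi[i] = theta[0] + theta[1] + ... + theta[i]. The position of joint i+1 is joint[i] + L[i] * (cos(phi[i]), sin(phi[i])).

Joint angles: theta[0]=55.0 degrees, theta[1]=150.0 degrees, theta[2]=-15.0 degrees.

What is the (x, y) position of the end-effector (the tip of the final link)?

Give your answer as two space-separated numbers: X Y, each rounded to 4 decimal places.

joint[0] = (0.0000, 0.0000)  (base)
link 0: phi[0] = 55 = 55 deg
  cos(55 deg) = 0.5736, sin(55 deg) = 0.8192
  joint[1] = (0.0000, 0.0000) + 8.5 * (0.5736, 0.8192) = (0.0000 + 4.8754, 0.0000 + 6.9628) = (4.8754, 6.9628)
link 1: phi[1] = 55 + 150 = 205 deg
  cos(205 deg) = -0.9063, sin(205 deg) = -0.4226
  joint[2] = (4.8754, 6.9628) + 2.7 * (-0.9063, -0.4226) = (4.8754 + -2.4470, 6.9628 + -1.1411) = (2.4284, 5.8217)
link 2: phi[2] = 55 + 150 + -15 = 190 deg
  cos(190 deg) = -0.9848, sin(190 deg) = -0.1736
  joint[3] = (2.4284, 5.8217) + 9.6 * (-0.9848, -0.1736) = (2.4284 + -9.4542, 5.8217 + -1.6670) = (-7.0258, 4.1547)
End effector: (-7.0258, 4.1547)

Answer: -7.0258 4.1547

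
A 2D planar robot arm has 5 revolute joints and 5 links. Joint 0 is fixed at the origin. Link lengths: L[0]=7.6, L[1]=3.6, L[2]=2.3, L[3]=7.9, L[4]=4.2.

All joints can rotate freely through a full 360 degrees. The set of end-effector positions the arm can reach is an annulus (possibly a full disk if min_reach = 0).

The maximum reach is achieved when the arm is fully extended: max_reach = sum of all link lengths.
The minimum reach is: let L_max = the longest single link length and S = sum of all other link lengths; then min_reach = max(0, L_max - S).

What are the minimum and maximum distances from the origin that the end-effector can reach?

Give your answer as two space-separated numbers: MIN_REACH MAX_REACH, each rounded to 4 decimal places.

Link lengths: [7.6, 3.6, 2.3, 7.9, 4.2]
max_reach = 7.6 + 3.6 + 2.3 + 7.9 + 4.2 = 25.6
L_max = max([7.6, 3.6, 2.3, 7.9, 4.2]) = 7.9
S (sum of others) = 25.6 - 7.9 = 17.7
min_reach = max(0, 7.9 - 17.7) = max(0, -9.8) = 0

Answer: 0.0000 25.6000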